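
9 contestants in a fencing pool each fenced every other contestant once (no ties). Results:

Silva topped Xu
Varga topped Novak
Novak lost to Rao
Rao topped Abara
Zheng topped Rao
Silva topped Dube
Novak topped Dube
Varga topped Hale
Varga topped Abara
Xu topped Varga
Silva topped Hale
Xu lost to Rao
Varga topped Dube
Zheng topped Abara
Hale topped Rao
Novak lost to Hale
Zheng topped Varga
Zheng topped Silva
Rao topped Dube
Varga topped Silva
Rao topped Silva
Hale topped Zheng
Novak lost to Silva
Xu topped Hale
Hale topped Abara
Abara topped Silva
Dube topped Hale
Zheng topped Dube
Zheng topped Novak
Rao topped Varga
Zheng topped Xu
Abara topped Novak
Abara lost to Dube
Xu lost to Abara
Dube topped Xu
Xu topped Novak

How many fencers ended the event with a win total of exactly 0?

Win totals: Zheng 7, Hale 4, Rao 6, Novak 1, Abara 3, Xu 3, Silva 4, Dube 3, Varga 5.
No fencer has exactly 0 wins.

0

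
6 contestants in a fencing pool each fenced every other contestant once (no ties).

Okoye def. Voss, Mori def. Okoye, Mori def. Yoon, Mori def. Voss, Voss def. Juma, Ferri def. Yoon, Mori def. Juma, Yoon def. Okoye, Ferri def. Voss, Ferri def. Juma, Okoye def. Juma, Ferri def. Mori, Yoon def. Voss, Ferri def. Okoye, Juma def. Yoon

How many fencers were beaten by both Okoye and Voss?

Okoye beat: Juma, Voss.
Voss beat: Juma.
Both beat: Juma — 1.

1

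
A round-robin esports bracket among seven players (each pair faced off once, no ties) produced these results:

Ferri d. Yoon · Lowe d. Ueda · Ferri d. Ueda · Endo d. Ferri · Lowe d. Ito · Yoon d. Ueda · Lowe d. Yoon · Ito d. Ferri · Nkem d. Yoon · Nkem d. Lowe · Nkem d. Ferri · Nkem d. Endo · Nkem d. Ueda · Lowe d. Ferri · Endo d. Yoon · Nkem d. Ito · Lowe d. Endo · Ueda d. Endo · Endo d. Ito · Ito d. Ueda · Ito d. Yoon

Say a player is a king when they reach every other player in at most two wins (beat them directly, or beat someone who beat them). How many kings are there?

Ueda cannot reach Nkem, Lowe in two steps.
Nkem reaches everyone (king).
Yoon cannot reach Nkem, Ito, Lowe, Ferri in two steps.
Ito cannot reach Nkem, Lowe in two steps.
Endo cannot reach Nkem, Lowe in two steps.
Lowe cannot reach Nkem in two steps.
Ferri cannot reach Nkem, Ito, Lowe in two steps.
Kings: Nkem — 1.

1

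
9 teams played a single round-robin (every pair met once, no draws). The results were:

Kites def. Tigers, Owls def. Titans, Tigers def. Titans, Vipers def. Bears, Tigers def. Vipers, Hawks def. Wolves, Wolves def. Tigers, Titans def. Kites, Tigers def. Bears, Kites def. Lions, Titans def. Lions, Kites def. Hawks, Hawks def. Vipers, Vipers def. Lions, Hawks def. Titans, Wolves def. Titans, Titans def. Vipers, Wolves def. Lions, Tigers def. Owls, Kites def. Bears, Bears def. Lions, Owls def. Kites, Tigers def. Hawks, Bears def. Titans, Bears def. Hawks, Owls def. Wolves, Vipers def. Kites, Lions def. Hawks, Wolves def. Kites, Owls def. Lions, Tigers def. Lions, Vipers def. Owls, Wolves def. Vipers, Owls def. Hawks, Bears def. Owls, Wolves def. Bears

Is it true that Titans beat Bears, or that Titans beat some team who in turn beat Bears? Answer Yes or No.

Yes

Titans did not beat Bears directly.
Titans beat Lions, Vipers, Kites. Of those, Vipers beat Bears.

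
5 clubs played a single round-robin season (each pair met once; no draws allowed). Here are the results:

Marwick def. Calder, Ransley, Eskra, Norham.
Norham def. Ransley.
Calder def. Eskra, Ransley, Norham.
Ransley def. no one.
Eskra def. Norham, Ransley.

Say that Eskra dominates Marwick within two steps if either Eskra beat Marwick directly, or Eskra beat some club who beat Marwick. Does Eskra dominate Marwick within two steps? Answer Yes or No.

No

Eskra did not beat Marwick directly.
Eskra beat Ransley, Norham, but each of them lost to Marwick. No two-step path.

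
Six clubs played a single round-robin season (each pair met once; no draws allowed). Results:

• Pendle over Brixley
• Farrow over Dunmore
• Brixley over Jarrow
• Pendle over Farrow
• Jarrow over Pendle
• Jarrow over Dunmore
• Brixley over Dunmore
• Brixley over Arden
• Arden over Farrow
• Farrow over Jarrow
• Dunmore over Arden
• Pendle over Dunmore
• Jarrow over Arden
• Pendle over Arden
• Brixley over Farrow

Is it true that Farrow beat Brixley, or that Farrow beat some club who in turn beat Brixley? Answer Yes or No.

Farrow did not beat Brixley directly.
Farrow beat Dunmore, Jarrow, but each of them lost to Brixley. No two-step path.

No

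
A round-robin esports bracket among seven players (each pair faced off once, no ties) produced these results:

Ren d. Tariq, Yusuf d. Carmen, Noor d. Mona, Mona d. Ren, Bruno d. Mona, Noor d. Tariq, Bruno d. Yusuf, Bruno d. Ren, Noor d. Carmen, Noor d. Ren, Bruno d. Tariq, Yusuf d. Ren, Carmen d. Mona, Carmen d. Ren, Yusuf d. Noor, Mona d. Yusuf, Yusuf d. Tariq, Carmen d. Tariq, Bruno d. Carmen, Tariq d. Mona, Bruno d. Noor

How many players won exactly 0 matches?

Win totals: Tariq 1, Bruno 6, Yusuf 4, Noor 4, Mona 2, Carmen 3, Ren 1.
No player has exactly 0 wins.

0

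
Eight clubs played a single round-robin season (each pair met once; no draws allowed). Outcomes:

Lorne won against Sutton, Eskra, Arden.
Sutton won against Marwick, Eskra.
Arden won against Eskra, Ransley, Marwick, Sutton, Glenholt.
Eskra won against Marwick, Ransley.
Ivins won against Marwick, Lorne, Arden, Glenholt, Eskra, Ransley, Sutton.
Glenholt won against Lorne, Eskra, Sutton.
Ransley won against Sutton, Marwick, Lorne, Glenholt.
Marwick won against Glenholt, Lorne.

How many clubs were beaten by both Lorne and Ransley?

1

Lorne beat: Arden, Sutton, Eskra.
Ransley beat: Marwick, Lorne, Glenholt, Sutton.
Both beat: Sutton — 1.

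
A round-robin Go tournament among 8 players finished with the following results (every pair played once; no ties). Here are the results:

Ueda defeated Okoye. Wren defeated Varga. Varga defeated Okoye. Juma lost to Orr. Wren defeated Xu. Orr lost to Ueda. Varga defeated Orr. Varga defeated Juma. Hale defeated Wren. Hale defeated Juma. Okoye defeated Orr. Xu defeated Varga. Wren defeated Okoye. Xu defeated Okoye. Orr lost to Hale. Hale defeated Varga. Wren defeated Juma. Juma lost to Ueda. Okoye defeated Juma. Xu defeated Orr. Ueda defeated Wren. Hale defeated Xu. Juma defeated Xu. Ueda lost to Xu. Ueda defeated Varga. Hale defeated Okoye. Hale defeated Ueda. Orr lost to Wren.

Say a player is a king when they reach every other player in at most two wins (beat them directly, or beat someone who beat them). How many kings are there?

1

Varga cannot reach Hale, Wren, Ueda in two steps.
Xu cannot reach Hale in two steps.
Hale reaches everyone (king).
Juma cannot reach Hale, Wren in two steps.
Orr cannot reach Varga, Hale, Okoye, Wren, Ueda in two steps.
Okoye cannot reach Varga, Hale, Wren, Ueda in two steps.
Wren cannot reach Hale in two steps.
Ueda cannot reach Hale in two steps.
Kings: Hale — 1.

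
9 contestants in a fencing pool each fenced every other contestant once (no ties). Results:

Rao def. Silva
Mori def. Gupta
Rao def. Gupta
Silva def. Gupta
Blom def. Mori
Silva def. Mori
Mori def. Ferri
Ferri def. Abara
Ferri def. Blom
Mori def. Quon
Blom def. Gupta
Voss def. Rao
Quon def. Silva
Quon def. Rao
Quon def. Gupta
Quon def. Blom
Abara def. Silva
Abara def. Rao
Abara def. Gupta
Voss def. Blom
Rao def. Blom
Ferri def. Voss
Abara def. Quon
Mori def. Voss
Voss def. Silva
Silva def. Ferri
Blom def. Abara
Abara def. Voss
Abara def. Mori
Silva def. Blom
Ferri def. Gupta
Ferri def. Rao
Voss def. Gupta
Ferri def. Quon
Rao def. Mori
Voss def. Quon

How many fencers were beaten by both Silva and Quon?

Silva beat: Ferri, Blom, Mori, Gupta.
Quon beat: Silva, Rao, Blom, Gupta.
Both beat: Blom, Gupta — 2.

2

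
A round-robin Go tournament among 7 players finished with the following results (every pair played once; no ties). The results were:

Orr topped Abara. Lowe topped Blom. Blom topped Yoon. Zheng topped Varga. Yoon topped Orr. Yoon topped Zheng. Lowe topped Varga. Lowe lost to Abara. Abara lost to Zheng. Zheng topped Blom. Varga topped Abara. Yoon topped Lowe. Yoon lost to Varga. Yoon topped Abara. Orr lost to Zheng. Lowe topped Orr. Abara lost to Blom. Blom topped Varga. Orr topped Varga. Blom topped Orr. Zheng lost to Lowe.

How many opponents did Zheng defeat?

4

Zheng's results: beat Orr, Varga, Blom, Abara; lost to Yoon, Lowe.
That is 4 wins.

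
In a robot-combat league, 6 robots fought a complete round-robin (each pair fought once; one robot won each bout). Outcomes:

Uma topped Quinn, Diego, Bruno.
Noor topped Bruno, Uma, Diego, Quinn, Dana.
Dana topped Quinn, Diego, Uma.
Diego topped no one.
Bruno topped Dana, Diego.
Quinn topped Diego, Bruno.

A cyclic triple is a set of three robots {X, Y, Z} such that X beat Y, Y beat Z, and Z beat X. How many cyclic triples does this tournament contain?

Of the C(6,3) = 20 triples, the cyclic ones are: {Dana, Quinn, Bruno}; {Dana, Uma, Bruno}.
That is 2.

2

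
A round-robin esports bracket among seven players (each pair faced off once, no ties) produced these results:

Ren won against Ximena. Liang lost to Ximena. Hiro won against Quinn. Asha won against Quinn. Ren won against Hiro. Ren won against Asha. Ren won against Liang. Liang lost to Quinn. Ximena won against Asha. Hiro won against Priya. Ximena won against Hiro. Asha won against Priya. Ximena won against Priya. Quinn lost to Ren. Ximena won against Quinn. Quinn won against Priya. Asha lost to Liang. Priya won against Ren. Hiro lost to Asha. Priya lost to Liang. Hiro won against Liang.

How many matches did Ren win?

5

Ren's results: beat Ximena, Asha, Quinn, Hiro, Liang; lost to Priya.
That is 5 wins.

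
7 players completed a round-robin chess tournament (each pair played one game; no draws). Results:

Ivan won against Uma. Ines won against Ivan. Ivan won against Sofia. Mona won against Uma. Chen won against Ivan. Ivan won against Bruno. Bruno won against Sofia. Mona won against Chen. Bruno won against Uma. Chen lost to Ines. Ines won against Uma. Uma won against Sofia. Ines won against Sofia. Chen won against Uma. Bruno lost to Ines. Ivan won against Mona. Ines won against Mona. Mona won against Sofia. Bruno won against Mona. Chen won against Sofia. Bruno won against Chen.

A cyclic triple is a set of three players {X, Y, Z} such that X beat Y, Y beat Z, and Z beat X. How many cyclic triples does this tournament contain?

2

Win totals: Ines 6, Mona 3, Uma 1, Chen 3, Bruno 4, Sofia 0, Ivan 4.
A player with w wins dominates both others in C(w,2) triples; summing gives 15 + 3 + 0 + 3 + 6 + 0 + 6 = 33 transitive triples.
Total triples C(7,3) = 35, so cyclic triples = 35 − 33 = 2.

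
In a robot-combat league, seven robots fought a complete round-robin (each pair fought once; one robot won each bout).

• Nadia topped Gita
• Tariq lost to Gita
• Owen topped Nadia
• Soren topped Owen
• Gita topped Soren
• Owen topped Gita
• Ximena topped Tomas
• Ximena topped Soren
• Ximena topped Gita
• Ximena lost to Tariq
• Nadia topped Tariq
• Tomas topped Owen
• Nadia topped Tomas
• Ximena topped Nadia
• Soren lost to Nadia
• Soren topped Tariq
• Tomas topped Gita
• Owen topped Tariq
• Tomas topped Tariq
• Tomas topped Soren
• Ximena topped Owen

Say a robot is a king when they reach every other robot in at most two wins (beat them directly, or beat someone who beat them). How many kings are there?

Owen reaches everyone (king).
Tomas reaches everyone (king).
Gita cannot reach Tomas, Nadia in two steps.
Tariq reaches everyone (king).
Ximena reaches everyone (king).
Soren cannot reach Tomas in two steps.
Nadia reaches everyone (king).
Kings: Owen, Tomas, Tariq, Ximena, Nadia — 5.

5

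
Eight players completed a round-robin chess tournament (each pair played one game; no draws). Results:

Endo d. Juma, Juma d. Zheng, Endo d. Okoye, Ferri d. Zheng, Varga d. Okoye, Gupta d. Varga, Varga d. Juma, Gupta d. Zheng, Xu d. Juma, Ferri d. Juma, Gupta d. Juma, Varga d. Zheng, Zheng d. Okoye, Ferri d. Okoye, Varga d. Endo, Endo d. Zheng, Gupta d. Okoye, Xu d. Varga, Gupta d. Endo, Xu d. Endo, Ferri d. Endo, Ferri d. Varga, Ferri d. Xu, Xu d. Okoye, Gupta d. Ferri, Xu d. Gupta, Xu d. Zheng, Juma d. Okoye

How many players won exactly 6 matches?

Win totals: Ferri 6, Varga 4, Okoye 0, Juma 2, Zheng 1, Xu 6, Gupta 6, Endo 3.
Exactly 6: Ferri, Xu, Gupta — 3 players.

3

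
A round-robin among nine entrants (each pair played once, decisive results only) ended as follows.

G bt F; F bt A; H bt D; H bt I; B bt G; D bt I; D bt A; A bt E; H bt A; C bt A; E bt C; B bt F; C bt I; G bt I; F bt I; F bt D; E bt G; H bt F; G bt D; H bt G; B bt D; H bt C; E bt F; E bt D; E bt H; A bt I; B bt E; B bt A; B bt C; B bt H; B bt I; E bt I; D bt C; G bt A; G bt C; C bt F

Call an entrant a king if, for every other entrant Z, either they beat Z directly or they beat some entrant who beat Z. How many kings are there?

A cannot reach B in two steps.
B reaches everyone (king).
C cannot reach B, G, H in two steps.
D cannot reach B, G, H in two steps.
E cannot reach B in two steps.
F cannot reach B, G, H in two steps.
G cannot reach B, H in two steps.
H cannot reach B in two steps.
I cannot reach A, B, C, D, E, F, G, H in two steps.
Kings: B — 1.

1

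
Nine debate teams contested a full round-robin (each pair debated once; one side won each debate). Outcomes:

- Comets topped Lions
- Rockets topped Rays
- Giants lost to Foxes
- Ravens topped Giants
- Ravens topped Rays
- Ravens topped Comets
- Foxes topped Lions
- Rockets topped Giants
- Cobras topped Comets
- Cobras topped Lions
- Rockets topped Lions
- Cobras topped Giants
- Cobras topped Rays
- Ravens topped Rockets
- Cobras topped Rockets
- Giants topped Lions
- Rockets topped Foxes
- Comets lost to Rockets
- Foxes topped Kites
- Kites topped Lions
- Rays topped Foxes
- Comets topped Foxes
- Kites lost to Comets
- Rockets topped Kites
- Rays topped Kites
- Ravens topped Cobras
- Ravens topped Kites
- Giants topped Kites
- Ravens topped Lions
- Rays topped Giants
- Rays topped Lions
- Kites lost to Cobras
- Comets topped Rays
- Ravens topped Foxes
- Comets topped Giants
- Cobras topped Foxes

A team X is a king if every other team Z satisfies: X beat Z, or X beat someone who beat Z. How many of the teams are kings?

Lions cannot reach Cobras, Comets, Rockets, Ravens, Rays, Foxes, Giants, Kites in two steps.
Cobras cannot reach Ravens in two steps.
Comets cannot reach Cobras, Rockets, Ravens in two steps.
Rockets cannot reach Cobras, Ravens in two steps.
Ravens reaches everyone (king).
Rays cannot reach Cobras, Comets, Rockets, Ravens in two steps.
Foxes cannot reach Cobras, Comets, Rockets, Ravens, Rays in two steps.
Giants cannot reach Cobras, Comets, Rockets, Ravens, Rays, Foxes in two steps.
Kites cannot reach Cobras, Comets, Rockets, Ravens, Rays, Foxes, Giants in two steps.
Kings: Ravens — 1.

1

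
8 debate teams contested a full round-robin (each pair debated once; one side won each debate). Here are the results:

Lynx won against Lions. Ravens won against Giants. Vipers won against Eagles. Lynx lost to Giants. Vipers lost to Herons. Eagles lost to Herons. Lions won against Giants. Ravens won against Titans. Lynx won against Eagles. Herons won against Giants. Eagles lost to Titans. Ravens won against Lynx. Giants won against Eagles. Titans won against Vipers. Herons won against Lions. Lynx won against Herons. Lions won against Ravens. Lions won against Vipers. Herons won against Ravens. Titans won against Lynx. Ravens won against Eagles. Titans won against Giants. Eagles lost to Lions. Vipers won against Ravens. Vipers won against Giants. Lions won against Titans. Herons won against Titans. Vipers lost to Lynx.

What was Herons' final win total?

Herons' results: beat Vipers, Giants, Lions, Ravens, Titans, Eagles; lost to Lynx.
That is 6 wins.

6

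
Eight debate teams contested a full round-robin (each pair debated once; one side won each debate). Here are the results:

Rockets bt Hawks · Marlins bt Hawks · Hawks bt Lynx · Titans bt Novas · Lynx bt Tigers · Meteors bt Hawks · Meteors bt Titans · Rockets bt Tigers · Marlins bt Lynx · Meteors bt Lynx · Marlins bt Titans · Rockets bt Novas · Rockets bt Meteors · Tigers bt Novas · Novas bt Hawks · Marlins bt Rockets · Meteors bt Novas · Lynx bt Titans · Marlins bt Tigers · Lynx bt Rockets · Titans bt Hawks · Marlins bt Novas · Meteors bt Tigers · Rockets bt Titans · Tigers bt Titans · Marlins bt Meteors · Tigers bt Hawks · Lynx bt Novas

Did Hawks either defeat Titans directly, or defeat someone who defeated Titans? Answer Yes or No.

Hawks did not beat Titans directly.
Hawks beat Lynx. Of those, Lynx beat Titans.

Yes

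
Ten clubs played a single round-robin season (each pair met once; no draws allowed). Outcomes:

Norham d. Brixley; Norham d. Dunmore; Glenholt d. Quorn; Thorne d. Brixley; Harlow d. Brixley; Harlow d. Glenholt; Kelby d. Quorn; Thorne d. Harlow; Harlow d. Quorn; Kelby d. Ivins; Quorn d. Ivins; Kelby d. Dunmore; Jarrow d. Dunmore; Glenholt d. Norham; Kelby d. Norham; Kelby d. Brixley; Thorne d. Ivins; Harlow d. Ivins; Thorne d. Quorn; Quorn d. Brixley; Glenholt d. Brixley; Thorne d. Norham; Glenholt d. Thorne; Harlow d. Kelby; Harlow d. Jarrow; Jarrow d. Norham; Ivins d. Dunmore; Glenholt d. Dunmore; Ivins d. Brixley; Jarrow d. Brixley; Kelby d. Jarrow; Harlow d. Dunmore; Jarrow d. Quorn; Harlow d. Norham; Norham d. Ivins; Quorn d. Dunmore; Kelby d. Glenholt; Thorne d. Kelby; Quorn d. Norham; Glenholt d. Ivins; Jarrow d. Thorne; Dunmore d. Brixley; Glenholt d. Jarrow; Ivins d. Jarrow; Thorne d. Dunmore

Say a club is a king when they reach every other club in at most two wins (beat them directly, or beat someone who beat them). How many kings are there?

3

Dunmore cannot reach Glenholt, Jarrow, Kelby, Ivins, Quorn, Harlow, Thorne, Norham in two steps.
Glenholt reaches everyone (king).
Jarrow cannot reach Glenholt in two steps.
Kelby cannot reach Harlow in two steps.
Ivins cannot reach Glenholt, Kelby, Harlow in two steps.
Quorn cannot reach Glenholt, Kelby, Harlow, Thorne in two steps.
Harlow reaches everyone (king).
Thorne reaches everyone (king).
Brixley cannot reach Dunmore, Glenholt, Jarrow, Kelby, Ivins, Quorn, Harlow, Thorne, Norham in two steps.
Norham cannot reach Glenholt, Kelby, Quorn, Harlow, Thorne in two steps.
Kings: Glenholt, Harlow, Thorne — 3.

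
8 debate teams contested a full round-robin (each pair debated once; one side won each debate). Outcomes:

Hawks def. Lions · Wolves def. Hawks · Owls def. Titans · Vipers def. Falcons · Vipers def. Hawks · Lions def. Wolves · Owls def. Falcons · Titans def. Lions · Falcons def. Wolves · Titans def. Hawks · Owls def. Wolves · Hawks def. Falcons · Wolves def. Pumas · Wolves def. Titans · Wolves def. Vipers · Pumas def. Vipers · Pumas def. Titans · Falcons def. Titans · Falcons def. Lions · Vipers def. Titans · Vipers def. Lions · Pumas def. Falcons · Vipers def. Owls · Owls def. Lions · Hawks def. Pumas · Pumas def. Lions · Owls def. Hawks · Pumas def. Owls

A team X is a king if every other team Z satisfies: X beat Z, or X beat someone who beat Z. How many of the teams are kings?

5

Lions cannot reach Falcons, Owls in two steps.
Falcons cannot reach Owls in two steps.
Owls reaches everyone (king).
Wolves reaches everyone (king).
Vipers reaches everyone (king).
Titans cannot reach Owls, Vipers in two steps.
Pumas reaches everyone (king).
Hawks reaches everyone (king).
Kings: Owls, Wolves, Vipers, Pumas, Hawks — 5.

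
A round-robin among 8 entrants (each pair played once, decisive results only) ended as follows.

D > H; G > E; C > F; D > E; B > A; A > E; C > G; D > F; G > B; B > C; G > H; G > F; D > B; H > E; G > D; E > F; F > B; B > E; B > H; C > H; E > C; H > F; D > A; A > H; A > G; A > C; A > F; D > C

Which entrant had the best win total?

Win totals: A 5, B 4, C 3, D 6, E 2, F 1, G 5, H 2.
D leads with 6 wins (next highest: 5).

D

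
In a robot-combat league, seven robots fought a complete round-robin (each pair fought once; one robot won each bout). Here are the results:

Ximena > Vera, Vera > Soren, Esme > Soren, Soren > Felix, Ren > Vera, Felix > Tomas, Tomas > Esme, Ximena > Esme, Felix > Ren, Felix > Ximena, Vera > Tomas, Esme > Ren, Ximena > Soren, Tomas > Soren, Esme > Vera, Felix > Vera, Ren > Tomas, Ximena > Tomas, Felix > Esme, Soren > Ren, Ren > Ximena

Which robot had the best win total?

Felix

Win totals: Vera 2, Tomas 2, Esme 3, Soren 2, Ren 3, Felix 5, Ximena 4.
Felix leads with 5 wins (next highest: 4).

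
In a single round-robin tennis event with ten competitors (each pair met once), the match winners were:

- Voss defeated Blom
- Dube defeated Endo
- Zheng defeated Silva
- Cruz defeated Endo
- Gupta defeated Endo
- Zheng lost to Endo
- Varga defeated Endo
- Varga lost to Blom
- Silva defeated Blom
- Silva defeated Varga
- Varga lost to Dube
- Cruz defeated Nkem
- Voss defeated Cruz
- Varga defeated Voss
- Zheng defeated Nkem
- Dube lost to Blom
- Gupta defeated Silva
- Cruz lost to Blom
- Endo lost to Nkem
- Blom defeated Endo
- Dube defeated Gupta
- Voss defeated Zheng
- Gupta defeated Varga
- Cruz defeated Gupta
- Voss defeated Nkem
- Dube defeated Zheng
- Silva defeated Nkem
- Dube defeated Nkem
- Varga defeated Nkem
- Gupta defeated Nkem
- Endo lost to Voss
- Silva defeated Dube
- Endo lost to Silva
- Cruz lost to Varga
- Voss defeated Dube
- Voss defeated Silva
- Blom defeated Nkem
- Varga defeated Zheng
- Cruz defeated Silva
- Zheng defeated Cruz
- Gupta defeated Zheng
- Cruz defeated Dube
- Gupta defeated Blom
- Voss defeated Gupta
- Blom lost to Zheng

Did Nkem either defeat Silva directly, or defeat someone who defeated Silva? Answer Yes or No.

No

Nkem did not beat Silva directly.
Nkem beat Endo, but each of them lost to Silva. No two-step path.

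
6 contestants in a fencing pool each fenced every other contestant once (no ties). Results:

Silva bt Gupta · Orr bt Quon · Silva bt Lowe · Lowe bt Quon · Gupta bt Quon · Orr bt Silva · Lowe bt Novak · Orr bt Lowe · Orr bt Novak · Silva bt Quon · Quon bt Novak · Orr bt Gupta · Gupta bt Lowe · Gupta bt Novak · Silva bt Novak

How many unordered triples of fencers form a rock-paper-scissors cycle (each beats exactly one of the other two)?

Of the C(6,3) = 20 triples, the cyclic ones are: none.
That is 0.

0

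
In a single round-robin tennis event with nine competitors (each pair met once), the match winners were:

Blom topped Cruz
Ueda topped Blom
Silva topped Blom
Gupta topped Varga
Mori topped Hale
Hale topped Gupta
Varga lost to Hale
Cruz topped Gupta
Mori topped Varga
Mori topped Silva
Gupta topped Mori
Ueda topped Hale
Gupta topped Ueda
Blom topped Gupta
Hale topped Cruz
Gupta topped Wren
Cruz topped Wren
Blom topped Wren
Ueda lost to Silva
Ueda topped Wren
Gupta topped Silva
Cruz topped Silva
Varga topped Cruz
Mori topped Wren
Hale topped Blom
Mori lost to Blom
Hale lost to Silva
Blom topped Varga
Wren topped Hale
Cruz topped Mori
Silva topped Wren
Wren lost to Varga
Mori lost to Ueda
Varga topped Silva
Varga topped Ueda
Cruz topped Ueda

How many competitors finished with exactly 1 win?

1

Win totals: Blom 5, Gupta 5, Varga 4, Hale 4, Wren 1, Cruz 5, Ueda 4, Silva 4, Mori 4.
Exactly 1: Wren — 1 competitor.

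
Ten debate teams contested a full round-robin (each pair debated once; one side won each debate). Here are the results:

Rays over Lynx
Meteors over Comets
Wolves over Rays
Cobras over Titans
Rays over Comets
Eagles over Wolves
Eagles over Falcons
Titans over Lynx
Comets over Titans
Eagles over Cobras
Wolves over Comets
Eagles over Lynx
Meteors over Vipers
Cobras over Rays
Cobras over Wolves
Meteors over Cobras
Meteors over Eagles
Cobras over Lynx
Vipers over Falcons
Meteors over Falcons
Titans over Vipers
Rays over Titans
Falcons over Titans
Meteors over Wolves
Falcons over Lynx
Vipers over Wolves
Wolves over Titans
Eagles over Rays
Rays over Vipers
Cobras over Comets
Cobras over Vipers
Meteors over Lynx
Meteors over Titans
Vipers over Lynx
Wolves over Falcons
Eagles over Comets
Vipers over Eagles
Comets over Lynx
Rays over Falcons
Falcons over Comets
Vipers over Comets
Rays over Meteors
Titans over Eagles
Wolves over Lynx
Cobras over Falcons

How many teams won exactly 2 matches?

Win totals: Comets 2, Rays 6, Eagles 6, Cobras 7, Wolves 5, Titans 3, Lynx 0, Falcons 3, Vipers 5, Meteors 8.
Exactly 2: Comets — 1 team.

1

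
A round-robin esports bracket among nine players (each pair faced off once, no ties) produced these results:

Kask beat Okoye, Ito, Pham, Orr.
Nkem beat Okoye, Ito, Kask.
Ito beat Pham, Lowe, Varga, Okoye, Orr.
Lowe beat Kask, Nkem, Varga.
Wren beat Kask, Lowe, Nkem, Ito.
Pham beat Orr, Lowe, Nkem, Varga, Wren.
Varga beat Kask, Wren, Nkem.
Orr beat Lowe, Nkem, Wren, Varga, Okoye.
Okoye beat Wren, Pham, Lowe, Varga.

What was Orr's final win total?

Orr's results: beat Lowe, Okoye, Wren, Varga, Nkem; lost to Kask, Ito, Pham.
That is 5 wins.

5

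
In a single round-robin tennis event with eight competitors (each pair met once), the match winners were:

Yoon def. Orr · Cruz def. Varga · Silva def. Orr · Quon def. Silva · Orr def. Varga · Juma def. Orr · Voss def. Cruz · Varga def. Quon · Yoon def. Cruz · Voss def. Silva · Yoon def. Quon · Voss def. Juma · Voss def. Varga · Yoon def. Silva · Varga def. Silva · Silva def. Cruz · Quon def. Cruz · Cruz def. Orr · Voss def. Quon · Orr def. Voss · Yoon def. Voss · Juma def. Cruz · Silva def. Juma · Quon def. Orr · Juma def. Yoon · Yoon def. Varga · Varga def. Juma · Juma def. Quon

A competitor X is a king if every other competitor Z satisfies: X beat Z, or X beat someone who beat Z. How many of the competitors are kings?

Cruz cannot reach Yoon in two steps.
Yoon reaches everyone (king).
Silva reaches everyone (king).
Juma reaches everyone (king).
Voss reaches everyone (king).
Orr cannot reach Yoon in two steps.
Varga cannot reach Voss in two steps.
Quon cannot reach Yoon in two steps.
Kings: Yoon, Silva, Juma, Voss — 4.

4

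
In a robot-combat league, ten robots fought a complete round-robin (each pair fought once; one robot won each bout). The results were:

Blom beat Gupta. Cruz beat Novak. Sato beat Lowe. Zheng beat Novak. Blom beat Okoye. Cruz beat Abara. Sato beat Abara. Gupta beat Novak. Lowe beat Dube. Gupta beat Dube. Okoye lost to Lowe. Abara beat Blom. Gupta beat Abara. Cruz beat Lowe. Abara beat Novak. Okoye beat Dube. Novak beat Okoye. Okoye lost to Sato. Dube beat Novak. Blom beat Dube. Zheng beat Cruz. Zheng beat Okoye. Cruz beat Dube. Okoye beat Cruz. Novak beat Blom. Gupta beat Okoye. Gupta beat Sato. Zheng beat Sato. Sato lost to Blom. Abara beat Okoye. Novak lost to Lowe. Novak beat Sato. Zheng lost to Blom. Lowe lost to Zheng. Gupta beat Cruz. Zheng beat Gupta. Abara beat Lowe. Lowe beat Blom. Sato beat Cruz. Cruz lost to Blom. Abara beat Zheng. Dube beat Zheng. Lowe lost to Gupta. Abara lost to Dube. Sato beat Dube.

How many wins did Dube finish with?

Dube's results: beat Zheng, Abara, Novak; lost to Lowe, Cruz, Blom, Gupta, Okoye, Sato.
That is 3 wins.

3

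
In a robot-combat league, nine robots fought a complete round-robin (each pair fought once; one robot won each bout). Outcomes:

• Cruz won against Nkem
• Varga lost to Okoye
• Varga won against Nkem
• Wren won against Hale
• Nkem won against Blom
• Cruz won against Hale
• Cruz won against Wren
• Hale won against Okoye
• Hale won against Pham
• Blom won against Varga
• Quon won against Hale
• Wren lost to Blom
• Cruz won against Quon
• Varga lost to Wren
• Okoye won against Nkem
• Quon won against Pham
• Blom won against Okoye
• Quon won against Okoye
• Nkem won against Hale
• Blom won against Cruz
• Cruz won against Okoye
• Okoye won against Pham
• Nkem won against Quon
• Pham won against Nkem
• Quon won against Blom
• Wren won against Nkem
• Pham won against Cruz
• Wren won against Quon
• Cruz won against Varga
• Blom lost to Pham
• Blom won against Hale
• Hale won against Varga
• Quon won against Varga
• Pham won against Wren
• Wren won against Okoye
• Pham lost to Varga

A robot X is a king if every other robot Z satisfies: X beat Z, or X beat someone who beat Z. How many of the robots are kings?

Varga cannot reach Okoye in two steps.
Wren cannot reach Cruz in two steps.
Pham reaches everyone (king).
Blom reaches everyone (king).
Okoye reaches everyone (king).
Cruz reaches everyone (king).
Nkem reaches everyone (king).
Hale cannot reach Quon in two steps.
Quon reaches everyone (king).
Kings: Pham, Blom, Okoye, Cruz, Nkem, Quon — 6.

6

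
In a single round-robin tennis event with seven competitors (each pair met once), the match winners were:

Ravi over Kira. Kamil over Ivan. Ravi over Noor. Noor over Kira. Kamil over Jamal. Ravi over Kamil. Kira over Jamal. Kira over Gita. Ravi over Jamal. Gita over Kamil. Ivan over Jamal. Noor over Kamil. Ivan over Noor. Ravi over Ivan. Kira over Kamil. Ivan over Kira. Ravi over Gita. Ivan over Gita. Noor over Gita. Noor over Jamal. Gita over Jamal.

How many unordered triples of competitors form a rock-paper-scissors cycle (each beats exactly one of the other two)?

Win totals: Ravi 6, Kira 3, Noor 4, Jamal 0, Gita 2, Kamil 2, Ivan 4.
A competitor with w wins dominates both others in C(w,2) triples; summing gives 15 + 3 + 6 + 0 + 1 + 1 + 6 = 32 transitive triples.
Total triples C(7,3) = 35, so cyclic triples = 35 − 32 = 3.

3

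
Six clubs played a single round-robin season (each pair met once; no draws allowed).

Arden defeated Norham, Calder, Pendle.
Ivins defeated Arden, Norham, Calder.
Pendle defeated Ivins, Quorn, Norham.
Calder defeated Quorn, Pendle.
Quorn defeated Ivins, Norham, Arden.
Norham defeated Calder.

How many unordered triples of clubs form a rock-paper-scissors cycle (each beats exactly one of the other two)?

7

Win totals: Quorn 3, Norham 1, Arden 3, Pendle 3, Calder 2, Ivins 3.
A club with w wins dominates both others in C(w,2) triples; summing gives 3 + 0 + 3 + 3 + 1 + 3 = 13 transitive triples.
Total triples C(6,3) = 20, so cyclic triples = 20 − 13 = 7.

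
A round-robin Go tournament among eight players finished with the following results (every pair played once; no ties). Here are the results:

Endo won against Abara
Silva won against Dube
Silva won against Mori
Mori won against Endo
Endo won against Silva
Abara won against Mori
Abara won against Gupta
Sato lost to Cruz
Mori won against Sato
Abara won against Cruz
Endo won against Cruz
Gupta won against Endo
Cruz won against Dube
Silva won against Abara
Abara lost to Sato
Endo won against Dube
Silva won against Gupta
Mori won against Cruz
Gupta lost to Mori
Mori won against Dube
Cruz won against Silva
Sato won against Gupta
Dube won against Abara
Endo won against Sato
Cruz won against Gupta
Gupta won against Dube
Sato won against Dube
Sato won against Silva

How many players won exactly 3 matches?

Win totals: Endo 5, Mori 5, Silva 4, Dube 1, Cruz 4, Sato 4, Gupta 2, Abara 3.
Exactly 3: Abara — 1 player.

1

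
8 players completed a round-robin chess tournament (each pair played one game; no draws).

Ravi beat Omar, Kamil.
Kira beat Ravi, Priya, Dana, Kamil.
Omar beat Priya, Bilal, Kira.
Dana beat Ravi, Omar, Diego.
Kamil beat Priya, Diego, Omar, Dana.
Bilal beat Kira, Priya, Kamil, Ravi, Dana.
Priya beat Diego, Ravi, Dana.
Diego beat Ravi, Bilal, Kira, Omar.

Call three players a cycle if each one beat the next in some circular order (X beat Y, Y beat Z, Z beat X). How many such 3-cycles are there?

Win totals: Omar 3, Ravi 2, Bilal 5, Dana 3, Diego 4, Kira 4, Priya 3, Kamil 4.
A player with w wins dominates both others in C(w,2) triples; summing gives 3 + 1 + 10 + 3 + 6 + 6 + 3 + 6 = 38 transitive triples.
Total triples C(8,3) = 56, so cyclic triples = 56 − 38 = 18.

18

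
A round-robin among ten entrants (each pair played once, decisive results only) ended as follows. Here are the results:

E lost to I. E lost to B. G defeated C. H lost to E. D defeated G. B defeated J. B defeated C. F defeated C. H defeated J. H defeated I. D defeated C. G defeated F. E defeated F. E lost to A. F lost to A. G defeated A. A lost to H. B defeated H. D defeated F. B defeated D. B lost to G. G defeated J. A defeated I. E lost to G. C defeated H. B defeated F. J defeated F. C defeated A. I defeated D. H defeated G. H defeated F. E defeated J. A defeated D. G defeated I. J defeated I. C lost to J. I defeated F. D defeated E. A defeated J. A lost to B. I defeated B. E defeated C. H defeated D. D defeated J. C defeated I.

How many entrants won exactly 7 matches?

Win totals: A 5, B 7, C 3, D 5, E 4, F 1, G 7, H 6, I 4, J 3.
Exactly 7: B, G — 2 entrants.

2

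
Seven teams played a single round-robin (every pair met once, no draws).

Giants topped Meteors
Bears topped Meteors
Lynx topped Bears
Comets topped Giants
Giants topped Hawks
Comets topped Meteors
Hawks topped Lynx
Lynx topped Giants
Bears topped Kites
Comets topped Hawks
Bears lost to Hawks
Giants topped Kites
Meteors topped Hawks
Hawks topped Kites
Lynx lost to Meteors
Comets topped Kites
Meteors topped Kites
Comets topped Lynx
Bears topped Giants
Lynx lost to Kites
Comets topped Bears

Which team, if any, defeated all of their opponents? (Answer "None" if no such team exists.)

Comets

Comets has 6 wins out of 6 opponents — a perfect record.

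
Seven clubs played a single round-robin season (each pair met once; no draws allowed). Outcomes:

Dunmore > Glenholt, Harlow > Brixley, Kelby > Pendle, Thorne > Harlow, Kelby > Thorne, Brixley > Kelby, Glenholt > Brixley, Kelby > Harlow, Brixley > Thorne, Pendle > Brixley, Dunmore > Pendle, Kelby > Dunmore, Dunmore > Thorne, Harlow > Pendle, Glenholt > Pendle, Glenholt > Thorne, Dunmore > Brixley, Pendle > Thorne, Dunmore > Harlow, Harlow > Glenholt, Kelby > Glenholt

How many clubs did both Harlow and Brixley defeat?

Harlow beat: Brixley, Glenholt, Pendle.
Brixley beat: Thorne, Kelby.
No one was beaten by both.

0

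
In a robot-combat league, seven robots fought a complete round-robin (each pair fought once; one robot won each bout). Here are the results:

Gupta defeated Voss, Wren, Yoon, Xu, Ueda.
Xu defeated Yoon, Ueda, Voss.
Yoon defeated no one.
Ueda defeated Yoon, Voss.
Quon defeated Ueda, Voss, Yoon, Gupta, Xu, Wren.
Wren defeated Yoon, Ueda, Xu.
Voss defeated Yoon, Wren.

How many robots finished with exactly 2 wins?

Win totals: Yoon 0, Xu 3, Gupta 5, Ueda 2, Voss 2, Quon 6, Wren 3.
Exactly 2: Ueda, Voss — 2 robots.

2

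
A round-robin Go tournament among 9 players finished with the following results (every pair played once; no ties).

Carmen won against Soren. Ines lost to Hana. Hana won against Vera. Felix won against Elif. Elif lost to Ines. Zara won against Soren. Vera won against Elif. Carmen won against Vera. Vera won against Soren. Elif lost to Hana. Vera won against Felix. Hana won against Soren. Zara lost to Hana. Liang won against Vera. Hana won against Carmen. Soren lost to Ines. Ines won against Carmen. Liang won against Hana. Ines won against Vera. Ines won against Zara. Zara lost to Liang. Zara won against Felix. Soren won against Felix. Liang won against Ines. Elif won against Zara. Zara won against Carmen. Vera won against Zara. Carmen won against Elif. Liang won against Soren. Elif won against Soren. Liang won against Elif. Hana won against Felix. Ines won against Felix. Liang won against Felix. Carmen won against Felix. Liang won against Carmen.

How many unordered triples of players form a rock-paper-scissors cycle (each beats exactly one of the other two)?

4

Win totals: Zara 3, Elif 2, Ines 6, Carmen 4, Soren 1, Hana 7, Felix 1, Vera 4, Liang 8.
A player with w wins dominates both others in C(w,2) triples; summing gives 3 + 1 + 15 + 6 + 0 + 21 + 0 + 6 + 28 = 80 transitive triples.
Total triples C(9,3) = 84, so cyclic triples = 84 − 80 = 4.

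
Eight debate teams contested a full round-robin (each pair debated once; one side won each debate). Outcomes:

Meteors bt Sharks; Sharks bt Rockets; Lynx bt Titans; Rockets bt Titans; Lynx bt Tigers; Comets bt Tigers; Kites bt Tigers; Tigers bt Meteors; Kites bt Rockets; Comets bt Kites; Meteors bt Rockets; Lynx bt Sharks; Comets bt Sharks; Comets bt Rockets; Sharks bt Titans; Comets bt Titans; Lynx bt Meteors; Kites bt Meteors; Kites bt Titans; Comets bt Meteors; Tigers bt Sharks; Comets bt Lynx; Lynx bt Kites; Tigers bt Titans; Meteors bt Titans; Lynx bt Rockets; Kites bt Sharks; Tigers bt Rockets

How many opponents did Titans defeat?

Titans' results: beat no one; lost to Kites, Rockets, Lynx, Tigers, Comets, Meteors, Sharks.
That is 0 wins.

0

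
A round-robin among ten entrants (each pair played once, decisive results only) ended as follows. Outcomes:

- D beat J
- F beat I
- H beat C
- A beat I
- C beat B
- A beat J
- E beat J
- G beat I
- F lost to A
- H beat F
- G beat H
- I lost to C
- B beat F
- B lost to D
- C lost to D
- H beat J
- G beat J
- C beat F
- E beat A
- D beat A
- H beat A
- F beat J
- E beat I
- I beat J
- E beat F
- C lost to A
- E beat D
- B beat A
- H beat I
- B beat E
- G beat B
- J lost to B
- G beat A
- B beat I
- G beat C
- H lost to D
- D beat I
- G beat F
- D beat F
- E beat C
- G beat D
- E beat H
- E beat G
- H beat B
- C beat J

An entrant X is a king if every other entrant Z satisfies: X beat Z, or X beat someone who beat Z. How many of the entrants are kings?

A cannot reach D, E, G, H in two steps.
B reaches everyone (king).
C cannot reach D, G, H in two steps.
D cannot reach G in two steps.
E reaches everyone (king).
F cannot reach A, B, C, D, E, G, H in two steps.
G reaches everyone (king).
H cannot reach D, G in two steps.
I cannot reach A, B, C, D, E, F, G, H in two steps.
J cannot reach A, B, C, D, E, F, G, H, I in two steps.
Kings: B, E, G — 3.

3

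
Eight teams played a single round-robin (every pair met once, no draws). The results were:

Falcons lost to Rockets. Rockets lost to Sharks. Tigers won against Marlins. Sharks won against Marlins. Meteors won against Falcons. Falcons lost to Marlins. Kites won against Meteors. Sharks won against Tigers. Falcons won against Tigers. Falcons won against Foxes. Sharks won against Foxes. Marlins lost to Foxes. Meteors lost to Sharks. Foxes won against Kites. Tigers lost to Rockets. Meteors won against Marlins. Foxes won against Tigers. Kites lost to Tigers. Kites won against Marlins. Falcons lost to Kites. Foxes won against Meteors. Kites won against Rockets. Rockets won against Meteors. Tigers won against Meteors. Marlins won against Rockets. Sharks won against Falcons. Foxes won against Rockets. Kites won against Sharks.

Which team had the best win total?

Sharks

Win totals: Foxes 5, Meteors 2, Sharks 6, Tigers 3, Kites 5, Falcons 2, Rockets 3, Marlins 2.
Sharks leads with 6 wins (next highest: 5).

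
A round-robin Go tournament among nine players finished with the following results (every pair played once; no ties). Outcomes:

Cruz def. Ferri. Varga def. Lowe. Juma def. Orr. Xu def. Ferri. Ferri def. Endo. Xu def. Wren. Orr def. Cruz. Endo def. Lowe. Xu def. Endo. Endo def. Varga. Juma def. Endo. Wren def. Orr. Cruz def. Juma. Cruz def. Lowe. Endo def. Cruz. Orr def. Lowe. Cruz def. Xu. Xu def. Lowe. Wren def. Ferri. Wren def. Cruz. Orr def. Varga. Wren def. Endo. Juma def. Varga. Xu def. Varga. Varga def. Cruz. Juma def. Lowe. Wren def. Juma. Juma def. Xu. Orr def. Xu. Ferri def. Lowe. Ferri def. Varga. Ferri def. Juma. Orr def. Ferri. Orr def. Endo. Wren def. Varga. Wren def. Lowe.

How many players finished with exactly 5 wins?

Win totals: Cruz 4, Lowe 0, Varga 2, Ferri 4, Endo 3, Wren 7, Juma 5, Orr 6, Xu 5.
Exactly 5: Juma, Xu — 2 players.

2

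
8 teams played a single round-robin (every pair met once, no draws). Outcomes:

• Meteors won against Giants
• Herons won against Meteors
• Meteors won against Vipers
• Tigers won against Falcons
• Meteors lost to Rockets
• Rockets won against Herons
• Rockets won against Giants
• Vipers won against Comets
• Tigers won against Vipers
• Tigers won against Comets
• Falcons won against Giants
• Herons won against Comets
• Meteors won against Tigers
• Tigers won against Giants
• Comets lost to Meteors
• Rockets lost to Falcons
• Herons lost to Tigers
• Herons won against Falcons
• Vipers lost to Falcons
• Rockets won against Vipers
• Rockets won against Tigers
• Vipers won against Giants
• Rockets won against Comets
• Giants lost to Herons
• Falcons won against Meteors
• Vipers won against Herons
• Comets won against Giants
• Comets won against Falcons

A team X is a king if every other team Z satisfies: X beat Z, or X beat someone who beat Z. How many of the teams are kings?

Rockets reaches everyone (king).
Herons reaches everyone (king).
Tigers reaches everyone (king).
Giants cannot reach Rockets, Herons, Tigers, Meteors, Falcons, Vipers, Comets in two steps.
Meteors cannot reach Rockets in two steps.
Falcons reaches everyone (king).
Vipers cannot reach Rockets, Tigers in two steps.
Comets cannot reach Herons, Tigers in two steps.
Kings: Rockets, Herons, Tigers, Falcons — 4.

4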